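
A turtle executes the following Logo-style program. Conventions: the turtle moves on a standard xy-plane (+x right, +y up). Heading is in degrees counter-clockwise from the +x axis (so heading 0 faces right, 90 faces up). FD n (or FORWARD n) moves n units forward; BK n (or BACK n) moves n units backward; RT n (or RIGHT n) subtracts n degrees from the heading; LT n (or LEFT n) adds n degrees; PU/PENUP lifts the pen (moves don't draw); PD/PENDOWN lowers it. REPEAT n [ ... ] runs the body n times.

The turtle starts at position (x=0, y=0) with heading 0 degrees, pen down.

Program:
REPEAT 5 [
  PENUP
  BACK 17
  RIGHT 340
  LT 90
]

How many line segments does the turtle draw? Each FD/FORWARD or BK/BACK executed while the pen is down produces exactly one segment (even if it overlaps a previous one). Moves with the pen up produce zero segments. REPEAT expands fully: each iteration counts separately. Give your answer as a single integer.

Executing turtle program step by step:
Start: pos=(0,0), heading=0, pen down
REPEAT 5 [
  -- iteration 1/5 --
  PU: pen up
  BK 17: (0,0) -> (-17,0) [heading=0, move]
  RT 340: heading 0 -> 20
  LT 90: heading 20 -> 110
  -- iteration 2/5 --
  PU: pen up
  BK 17: (-17,0) -> (-11.186,-15.975) [heading=110, move]
  RT 340: heading 110 -> 130
  LT 90: heading 130 -> 220
  -- iteration 3/5 --
  PU: pen up
  BK 17: (-11.186,-15.975) -> (1.837,-5.047) [heading=220, move]
  RT 340: heading 220 -> 240
  LT 90: heading 240 -> 330
  -- iteration 4/5 --
  PU: pen up
  BK 17: (1.837,-5.047) -> (-12.885,3.453) [heading=330, move]
  RT 340: heading 330 -> 350
  LT 90: heading 350 -> 80
  -- iteration 5/5 --
  PU: pen up
  BK 17: (-12.885,3.453) -> (-15.837,-13.289) [heading=80, move]
  RT 340: heading 80 -> 100
  LT 90: heading 100 -> 190
]
Final: pos=(-15.837,-13.289), heading=190, 0 segment(s) drawn
Segments drawn: 0

Answer: 0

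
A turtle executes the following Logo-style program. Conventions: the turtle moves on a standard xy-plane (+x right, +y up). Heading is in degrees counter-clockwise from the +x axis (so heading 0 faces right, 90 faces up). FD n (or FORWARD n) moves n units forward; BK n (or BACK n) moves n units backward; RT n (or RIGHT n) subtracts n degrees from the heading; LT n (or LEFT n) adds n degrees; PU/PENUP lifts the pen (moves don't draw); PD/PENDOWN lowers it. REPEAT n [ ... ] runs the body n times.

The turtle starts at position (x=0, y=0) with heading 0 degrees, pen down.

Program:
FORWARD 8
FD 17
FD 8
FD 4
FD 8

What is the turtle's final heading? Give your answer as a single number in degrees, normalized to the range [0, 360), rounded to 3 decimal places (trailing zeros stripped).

Executing turtle program step by step:
Start: pos=(0,0), heading=0, pen down
FD 8: (0,0) -> (8,0) [heading=0, draw]
FD 17: (8,0) -> (25,0) [heading=0, draw]
FD 8: (25,0) -> (33,0) [heading=0, draw]
FD 4: (33,0) -> (37,0) [heading=0, draw]
FD 8: (37,0) -> (45,0) [heading=0, draw]
Final: pos=(45,0), heading=0, 5 segment(s) drawn

Answer: 0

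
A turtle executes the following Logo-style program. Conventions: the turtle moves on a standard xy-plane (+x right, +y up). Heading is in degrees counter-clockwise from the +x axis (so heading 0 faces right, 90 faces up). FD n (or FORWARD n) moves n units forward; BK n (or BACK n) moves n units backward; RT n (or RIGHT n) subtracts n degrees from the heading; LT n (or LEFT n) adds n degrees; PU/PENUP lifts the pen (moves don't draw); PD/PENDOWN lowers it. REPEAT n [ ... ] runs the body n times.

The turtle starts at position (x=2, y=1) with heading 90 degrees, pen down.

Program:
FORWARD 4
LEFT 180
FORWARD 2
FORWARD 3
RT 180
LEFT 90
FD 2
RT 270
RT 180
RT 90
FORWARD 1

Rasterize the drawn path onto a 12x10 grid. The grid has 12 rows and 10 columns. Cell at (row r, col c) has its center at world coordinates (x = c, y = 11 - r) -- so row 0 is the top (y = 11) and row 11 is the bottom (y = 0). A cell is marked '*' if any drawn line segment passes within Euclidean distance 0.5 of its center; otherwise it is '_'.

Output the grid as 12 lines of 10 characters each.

Answer: __________
__________
__________
__________
__________
__________
__*_______
__*_______
__*_______
__*_______
__*_______
***_______

Derivation:
Segment 0: (2,1) -> (2,5)
Segment 1: (2,5) -> (2,3)
Segment 2: (2,3) -> (2,0)
Segment 3: (2,0) -> (-0,0)
Segment 4: (-0,0) -> (1,0)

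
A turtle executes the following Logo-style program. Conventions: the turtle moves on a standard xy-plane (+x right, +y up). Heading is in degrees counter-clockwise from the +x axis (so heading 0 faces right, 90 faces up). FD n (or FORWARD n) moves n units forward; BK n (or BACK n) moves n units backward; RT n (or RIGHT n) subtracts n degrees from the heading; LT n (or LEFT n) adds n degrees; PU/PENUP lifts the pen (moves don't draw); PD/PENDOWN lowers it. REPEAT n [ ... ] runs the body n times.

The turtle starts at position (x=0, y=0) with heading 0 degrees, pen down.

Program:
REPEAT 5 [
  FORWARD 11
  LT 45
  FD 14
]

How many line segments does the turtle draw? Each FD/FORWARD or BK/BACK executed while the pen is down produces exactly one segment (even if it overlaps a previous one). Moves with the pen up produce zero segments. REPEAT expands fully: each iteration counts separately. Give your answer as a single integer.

Answer: 10

Derivation:
Executing turtle program step by step:
Start: pos=(0,0), heading=0, pen down
REPEAT 5 [
  -- iteration 1/5 --
  FD 11: (0,0) -> (11,0) [heading=0, draw]
  LT 45: heading 0 -> 45
  FD 14: (11,0) -> (20.899,9.899) [heading=45, draw]
  -- iteration 2/5 --
  FD 11: (20.899,9.899) -> (28.678,17.678) [heading=45, draw]
  LT 45: heading 45 -> 90
  FD 14: (28.678,17.678) -> (28.678,31.678) [heading=90, draw]
  -- iteration 3/5 --
  FD 11: (28.678,31.678) -> (28.678,42.678) [heading=90, draw]
  LT 45: heading 90 -> 135
  FD 14: (28.678,42.678) -> (18.778,52.577) [heading=135, draw]
  -- iteration 4/5 --
  FD 11: (18.778,52.577) -> (11,60.355) [heading=135, draw]
  LT 45: heading 135 -> 180
  FD 14: (11,60.355) -> (-3,60.355) [heading=180, draw]
  -- iteration 5/5 --
  FD 11: (-3,60.355) -> (-14,60.355) [heading=180, draw]
  LT 45: heading 180 -> 225
  FD 14: (-14,60.355) -> (-23.899,50.456) [heading=225, draw]
]
Final: pos=(-23.899,50.456), heading=225, 10 segment(s) drawn
Segments drawn: 10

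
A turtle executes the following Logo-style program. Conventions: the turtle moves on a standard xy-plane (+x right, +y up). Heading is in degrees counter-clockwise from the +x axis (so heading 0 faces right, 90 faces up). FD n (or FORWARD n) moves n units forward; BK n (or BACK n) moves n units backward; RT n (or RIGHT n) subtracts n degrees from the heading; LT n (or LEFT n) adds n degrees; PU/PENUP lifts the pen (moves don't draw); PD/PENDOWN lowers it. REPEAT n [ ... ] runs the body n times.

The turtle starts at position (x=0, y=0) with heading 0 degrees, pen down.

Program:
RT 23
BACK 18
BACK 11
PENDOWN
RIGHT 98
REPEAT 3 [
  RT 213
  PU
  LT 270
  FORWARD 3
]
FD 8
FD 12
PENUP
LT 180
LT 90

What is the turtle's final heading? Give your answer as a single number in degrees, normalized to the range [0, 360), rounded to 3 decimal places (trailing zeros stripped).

Answer: 320

Derivation:
Executing turtle program step by step:
Start: pos=(0,0), heading=0, pen down
RT 23: heading 0 -> 337
BK 18: (0,0) -> (-16.569,7.033) [heading=337, draw]
BK 11: (-16.569,7.033) -> (-26.695,11.331) [heading=337, draw]
PD: pen down
RT 98: heading 337 -> 239
REPEAT 3 [
  -- iteration 1/3 --
  RT 213: heading 239 -> 26
  PU: pen up
  LT 270: heading 26 -> 296
  FD 3: (-26.695,11.331) -> (-25.38,8.635) [heading=296, move]
  -- iteration 2/3 --
  RT 213: heading 296 -> 83
  PU: pen up
  LT 270: heading 83 -> 353
  FD 3: (-25.38,8.635) -> (-22.402,8.269) [heading=353, move]
  -- iteration 3/3 --
  RT 213: heading 353 -> 140
  PU: pen up
  LT 270: heading 140 -> 50
  FD 3: (-22.402,8.269) -> (-20.474,10.567) [heading=50, move]
]
FD 8: (-20.474,10.567) -> (-15.331,16.696) [heading=50, move]
FD 12: (-15.331,16.696) -> (-7.618,25.888) [heading=50, move]
PU: pen up
LT 180: heading 50 -> 230
LT 90: heading 230 -> 320
Final: pos=(-7.618,25.888), heading=320, 2 segment(s) drawn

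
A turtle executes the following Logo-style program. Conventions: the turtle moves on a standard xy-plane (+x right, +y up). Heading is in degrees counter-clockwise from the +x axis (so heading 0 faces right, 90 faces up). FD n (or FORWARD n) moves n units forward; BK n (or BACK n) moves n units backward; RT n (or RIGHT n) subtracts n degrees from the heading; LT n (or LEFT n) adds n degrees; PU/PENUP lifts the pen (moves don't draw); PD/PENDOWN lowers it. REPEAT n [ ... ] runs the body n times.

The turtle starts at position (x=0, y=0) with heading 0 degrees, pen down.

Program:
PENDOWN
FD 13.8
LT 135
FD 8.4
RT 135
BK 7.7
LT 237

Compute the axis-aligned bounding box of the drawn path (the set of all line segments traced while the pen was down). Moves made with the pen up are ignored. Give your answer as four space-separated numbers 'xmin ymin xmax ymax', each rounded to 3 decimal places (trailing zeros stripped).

Answer: 0 0 13.8 5.94

Derivation:
Executing turtle program step by step:
Start: pos=(0,0), heading=0, pen down
PD: pen down
FD 13.8: (0,0) -> (13.8,0) [heading=0, draw]
LT 135: heading 0 -> 135
FD 8.4: (13.8,0) -> (7.86,5.94) [heading=135, draw]
RT 135: heading 135 -> 0
BK 7.7: (7.86,5.94) -> (0.16,5.94) [heading=0, draw]
LT 237: heading 0 -> 237
Final: pos=(0.16,5.94), heading=237, 3 segment(s) drawn

Segment endpoints: x in {0, 0.16, 7.86, 13.8}, y in {0, 5.94}
xmin=0, ymin=0, xmax=13.8, ymax=5.94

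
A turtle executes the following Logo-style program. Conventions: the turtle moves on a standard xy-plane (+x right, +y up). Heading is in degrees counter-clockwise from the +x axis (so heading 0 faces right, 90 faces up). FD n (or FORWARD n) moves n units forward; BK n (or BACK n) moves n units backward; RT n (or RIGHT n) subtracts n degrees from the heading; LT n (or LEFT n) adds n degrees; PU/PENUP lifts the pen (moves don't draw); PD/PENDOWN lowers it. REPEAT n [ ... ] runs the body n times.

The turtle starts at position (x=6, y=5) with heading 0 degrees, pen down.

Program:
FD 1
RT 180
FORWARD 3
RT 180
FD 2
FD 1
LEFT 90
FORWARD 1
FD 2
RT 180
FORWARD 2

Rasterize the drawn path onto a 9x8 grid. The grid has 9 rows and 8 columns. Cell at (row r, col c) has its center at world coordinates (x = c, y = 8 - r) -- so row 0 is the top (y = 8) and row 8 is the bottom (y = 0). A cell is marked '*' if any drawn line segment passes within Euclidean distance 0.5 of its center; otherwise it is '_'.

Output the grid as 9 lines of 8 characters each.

Segment 0: (6,5) -> (7,5)
Segment 1: (7,5) -> (4,5)
Segment 2: (4,5) -> (6,5)
Segment 3: (6,5) -> (7,5)
Segment 4: (7,5) -> (7,6)
Segment 5: (7,6) -> (7,8)
Segment 6: (7,8) -> (7,6)

Answer: _______*
_______*
_______*
____****
________
________
________
________
________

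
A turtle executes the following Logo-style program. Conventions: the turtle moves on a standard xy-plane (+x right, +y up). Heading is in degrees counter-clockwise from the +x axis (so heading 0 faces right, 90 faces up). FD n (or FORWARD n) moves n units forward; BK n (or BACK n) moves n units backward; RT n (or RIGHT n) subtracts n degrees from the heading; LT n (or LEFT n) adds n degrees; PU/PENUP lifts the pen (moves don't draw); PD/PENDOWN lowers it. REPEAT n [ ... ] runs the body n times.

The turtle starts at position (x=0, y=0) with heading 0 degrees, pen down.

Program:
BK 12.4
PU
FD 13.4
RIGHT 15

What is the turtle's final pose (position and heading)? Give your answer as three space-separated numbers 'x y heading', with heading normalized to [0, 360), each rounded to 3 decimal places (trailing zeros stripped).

Answer: 1 0 345

Derivation:
Executing turtle program step by step:
Start: pos=(0,0), heading=0, pen down
BK 12.4: (0,0) -> (-12.4,0) [heading=0, draw]
PU: pen up
FD 13.4: (-12.4,0) -> (1,0) [heading=0, move]
RT 15: heading 0 -> 345
Final: pos=(1,0), heading=345, 1 segment(s) drawn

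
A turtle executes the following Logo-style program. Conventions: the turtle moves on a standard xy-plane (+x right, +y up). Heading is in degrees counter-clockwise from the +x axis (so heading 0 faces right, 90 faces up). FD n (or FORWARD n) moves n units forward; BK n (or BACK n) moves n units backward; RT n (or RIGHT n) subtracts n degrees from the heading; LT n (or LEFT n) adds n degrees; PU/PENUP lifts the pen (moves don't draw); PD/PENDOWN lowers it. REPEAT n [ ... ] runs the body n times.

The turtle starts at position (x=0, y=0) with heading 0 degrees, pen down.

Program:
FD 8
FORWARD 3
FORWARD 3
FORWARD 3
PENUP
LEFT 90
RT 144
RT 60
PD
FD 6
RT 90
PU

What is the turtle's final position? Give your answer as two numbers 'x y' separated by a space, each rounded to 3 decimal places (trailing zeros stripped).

Executing turtle program step by step:
Start: pos=(0,0), heading=0, pen down
FD 8: (0,0) -> (8,0) [heading=0, draw]
FD 3: (8,0) -> (11,0) [heading=0, draw]
FD 3: (11,0) -> (14,0) [heading=0, draw]
FD 3: (14,0) -> (17,0) [heading=0, draw]
PU: pen up
LT 90: heading 0 -> 90
RT 144: heading 90 -> 306
RT 60: heading 306 -> 246
PD: pen down
FD 6: (17,0) -> (14.56,-5.481) [heading=246, draw]
RT 90: heading 246 -> 156
PU: pen up
Final: pos=(14.56,-5.481), heading=156, 5 segment(s) drawn

Answer: 14.56 -5.481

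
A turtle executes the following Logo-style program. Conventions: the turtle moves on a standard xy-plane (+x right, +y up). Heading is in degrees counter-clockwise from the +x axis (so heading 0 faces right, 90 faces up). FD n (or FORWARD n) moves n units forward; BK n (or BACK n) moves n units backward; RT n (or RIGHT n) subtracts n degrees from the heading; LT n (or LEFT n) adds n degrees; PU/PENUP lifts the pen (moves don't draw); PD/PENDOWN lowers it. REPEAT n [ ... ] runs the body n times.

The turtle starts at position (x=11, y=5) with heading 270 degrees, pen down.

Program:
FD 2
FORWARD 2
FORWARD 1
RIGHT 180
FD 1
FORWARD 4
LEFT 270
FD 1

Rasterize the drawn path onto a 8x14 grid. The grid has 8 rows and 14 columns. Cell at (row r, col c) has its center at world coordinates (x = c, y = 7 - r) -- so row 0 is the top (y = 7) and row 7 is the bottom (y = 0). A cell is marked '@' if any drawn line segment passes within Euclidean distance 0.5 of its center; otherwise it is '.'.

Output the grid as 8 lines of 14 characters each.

Segment 0: (11,5) -> (11,3)
Segment 1: (11,3) -> (11,1)
Segment 2: (11,1) -> (11,0)
Segment 3: (11,0) -> (11,1)
Segment 4: (11,1) -> (11,5)
Segment 5: (11,5) -> (12,5)

Answer: ..............
..............
...........@@.
...........@..
...........@..
...........@..
...........@..
...........@..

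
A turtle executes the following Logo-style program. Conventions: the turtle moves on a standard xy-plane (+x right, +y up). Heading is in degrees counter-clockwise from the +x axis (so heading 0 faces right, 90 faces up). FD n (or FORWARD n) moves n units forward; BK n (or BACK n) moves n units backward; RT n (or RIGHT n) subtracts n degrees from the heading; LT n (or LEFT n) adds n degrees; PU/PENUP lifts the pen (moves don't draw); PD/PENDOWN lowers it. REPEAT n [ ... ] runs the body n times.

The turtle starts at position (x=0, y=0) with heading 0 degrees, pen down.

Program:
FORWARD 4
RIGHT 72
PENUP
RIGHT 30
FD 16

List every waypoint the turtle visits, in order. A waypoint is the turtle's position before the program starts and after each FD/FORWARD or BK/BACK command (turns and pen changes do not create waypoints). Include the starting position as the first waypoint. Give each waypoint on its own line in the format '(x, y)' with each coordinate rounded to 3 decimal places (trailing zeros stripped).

Answer: (0, 0)
(4, 0)
(0.673, -15.65)

Derivation:
Executing turtle program step by step:
Start: pos=(0,0), heading=0, pen down
FD 4: (0,0) -> (4,0) [heading=0, draw]
RT 72: heading 0 -> 288
PU: pen up
RT 30: heading 288 -> 258
FD 16: (4,0) -> (0.673,-15.65) [heading=258, move]
Final: pos=(0.673,-15.65), heading=258, 1 segment(s) drawn
Waypoints (3 total):
(0, 0)
(4, 0)
(0.673, -15.65)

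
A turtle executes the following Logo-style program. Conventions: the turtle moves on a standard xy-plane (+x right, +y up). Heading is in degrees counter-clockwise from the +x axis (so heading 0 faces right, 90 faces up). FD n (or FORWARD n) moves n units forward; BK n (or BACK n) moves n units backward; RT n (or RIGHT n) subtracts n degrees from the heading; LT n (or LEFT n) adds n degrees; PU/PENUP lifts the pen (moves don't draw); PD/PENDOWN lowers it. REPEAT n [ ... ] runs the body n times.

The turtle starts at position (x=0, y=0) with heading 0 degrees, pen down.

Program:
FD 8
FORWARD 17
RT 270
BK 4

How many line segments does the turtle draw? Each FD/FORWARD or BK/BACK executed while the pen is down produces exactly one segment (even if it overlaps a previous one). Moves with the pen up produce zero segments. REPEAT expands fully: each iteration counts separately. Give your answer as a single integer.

Executing turtle program step by step:
Start: pos=(0,0), heading=0, pen down
FD 8: (0,0) -> (8,0) [heading=0, draw]
FD 17: (8,0) -> (25,0) [heading=0, draw]
RT 270: heading 0 -> 90
BK 4: (25,0) -> (25,-4) [heading=90, draw]
Final: pos=(25,-4), heading=90, 3 segment(s) drawn
Segments drawn: 3

Answer: 3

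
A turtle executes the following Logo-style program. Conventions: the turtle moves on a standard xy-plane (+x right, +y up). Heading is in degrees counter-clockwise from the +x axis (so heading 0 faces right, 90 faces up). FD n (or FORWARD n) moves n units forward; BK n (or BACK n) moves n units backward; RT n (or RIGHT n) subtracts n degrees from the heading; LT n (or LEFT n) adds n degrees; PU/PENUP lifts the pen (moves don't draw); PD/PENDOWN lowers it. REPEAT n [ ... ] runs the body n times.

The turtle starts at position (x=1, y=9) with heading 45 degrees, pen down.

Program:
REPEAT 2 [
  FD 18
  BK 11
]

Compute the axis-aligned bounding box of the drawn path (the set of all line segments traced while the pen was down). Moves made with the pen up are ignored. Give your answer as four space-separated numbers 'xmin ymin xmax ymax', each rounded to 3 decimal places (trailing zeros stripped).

Executing turtle program step by step:
Start: pos=(1,9), heading=45, pen down
REPEAT 2 [
  -- iteration 1/2 --
  FD 18: (1,9) -> (13.728,21.728) [heading=45, draw]
  BK 11: (13.728,21.728) -> (5.95,13.95) [heading=45, draw]
  -- iteration 2/2 --
  FD 18: (5.95,13.95) -> (18.678,26.678) [heading=45, draw]
  BK 11: (18.678,26.678) -> (10.899,18.899) [heading=45, draw]
]
Final: pos=(10.899,18.899), heading=45, 4 segment(s) drawn

Segment endpoints: x in {1, 5.95, 10.899, 13.728, 18.678}, y in {9, 13.95, 18.899, 21.728, 26.678}
xmin=1, ymin=9, xmax=18.678, ymax=26.678

Answer: 1 9 18.678 26.678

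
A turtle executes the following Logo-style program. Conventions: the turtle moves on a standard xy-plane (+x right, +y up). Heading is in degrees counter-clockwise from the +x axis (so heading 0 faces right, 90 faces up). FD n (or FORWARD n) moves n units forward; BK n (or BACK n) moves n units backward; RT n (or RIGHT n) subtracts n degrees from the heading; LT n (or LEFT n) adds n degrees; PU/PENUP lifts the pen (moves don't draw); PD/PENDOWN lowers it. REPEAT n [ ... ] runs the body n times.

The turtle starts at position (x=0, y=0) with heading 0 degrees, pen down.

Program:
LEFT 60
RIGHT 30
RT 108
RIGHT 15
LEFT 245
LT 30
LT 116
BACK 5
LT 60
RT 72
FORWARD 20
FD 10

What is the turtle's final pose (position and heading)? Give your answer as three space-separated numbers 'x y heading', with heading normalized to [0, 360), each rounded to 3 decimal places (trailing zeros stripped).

Executing turtle program step by step:
Start: pos=(0,0), heading=0, pen down
LT 60: heading 0 -> 60
RT 30: heading 60 -> 30
RT 108: heading 30 -> 282
RT 15: heading 282 -> 267
LT 245: heading 267 -> 152
LT 30: heading 152 -> 182
LT 116: heading 182 -> 298
BK 5: (0,0) -> (-2.347,4.415) [heading=298, draw]
LT 60: heading 298 -> 358
RT 72: heading 358 -> 286
FD 20: (-2.347,4.415) -> (3.165,-14.81) [heading=286, draw]
FD 10: (3.165,-14.81) -> (5.922,-24.423) [heading=286, draw]
Final: pos=(5.922,-24.423), heading=286, 3 segment(s) drawn

Answer: 5.922 -24.423 286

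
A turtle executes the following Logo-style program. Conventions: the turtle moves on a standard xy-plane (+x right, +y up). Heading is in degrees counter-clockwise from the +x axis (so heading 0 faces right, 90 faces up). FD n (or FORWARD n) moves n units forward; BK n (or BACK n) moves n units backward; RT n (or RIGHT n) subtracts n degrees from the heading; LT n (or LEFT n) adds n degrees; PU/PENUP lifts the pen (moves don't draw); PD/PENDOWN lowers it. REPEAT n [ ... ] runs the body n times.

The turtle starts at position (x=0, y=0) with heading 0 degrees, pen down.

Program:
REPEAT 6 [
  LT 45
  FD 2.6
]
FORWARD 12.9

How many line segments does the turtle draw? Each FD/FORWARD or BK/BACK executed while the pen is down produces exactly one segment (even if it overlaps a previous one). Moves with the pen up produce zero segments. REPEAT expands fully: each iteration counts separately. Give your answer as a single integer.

Executing turtle program step by step:
Start: pos=(0,0), heading=0, pen down
REPEAT 6 [
  -- iteration 1/6 --
  LT 45: heading 0 -> 45
  FD 2.6: (0,0) -> (1.838,1.838) [heading=45, draw]
  -- iteration 2/6 --
  LT 45: heading 45 -> 90
  FD 2.6: (1.838,1.838) -> (1.838,4.438) [heading=90, draw]
  -- iteration 3/6 --
  LT 45: heading 90 -> 135
  FD 2.6: (1.838,4.438) -> (0,6.277) [heading=135, draw]
  -- iteration 4/6 --
  LT 45: heading 135 -> 180
  FD 2.6: (0,6.277) -> (-2.6,6.277) [heading=180, draw]
  -- iteration 5/6 --
  LT 45: heading 180 -> 225
  FD 2.6: (-2.6,6.277) -> (-4.438,4.438) [heading=225, draw]
  -- iteration 6/6 --
  LT 45: heading 225 -> 270
  FD 2.6: (-4.438,4.438) -> (-4.438,1.838) [heading=270, draw]
]
FD 12.9: (-4.438,1.838) -> (-4.438,-11.062) [heading=270, draw]
Final: pos=(-4.438,-11.062), heading=270, 7 segment(s) drawn
Segments drawn: 7

Answer: 7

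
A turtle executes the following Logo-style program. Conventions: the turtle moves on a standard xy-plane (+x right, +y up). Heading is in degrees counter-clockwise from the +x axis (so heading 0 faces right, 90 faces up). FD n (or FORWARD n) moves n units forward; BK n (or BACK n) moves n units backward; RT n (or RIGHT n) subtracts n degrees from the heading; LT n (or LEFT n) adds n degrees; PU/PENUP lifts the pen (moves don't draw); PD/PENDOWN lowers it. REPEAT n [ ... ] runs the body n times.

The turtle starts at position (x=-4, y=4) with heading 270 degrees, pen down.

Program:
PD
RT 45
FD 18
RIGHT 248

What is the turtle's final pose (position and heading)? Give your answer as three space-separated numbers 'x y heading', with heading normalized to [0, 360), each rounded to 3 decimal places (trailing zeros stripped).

Answer: -16.728 -8.728 337

Derivation:
Executing turtle program step by step:
Start: pos=(-4,4), heading=270, pen down
PD: pen down
RT 45: heading 270 -> 225
FD 18: (-4,4) -> (-16.728,-8.728) [heading=225, draw]
RT 248: heading 225 -> 337
Final: pos=(-16.728,-8.728), heading=337, 1 segment(s) drawn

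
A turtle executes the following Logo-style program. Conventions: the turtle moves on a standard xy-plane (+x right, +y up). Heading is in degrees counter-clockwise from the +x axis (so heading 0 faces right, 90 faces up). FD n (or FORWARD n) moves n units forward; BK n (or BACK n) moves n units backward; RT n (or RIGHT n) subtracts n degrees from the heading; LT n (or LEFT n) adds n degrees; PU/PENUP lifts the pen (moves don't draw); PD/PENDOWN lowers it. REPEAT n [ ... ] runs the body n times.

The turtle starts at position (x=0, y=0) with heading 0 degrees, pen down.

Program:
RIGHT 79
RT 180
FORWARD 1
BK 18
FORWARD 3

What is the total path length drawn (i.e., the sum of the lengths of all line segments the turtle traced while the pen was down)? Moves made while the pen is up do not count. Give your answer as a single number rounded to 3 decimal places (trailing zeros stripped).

Answer: 22

Derivation:
Executing turtle program step by step:
Start: pos=(0,0), heading=0, pen down
RT 79: heading 0 -> 281
RT 180: heading 281 -> 101
FD 1: (0,0) -> (-0.191,0.982) [heading=101, draw]
BK 18: (-0.191,0.982) -> (3.244,-16.688) [heading=101, draw]
FD 3: (3.244,-16.688) -> (2.671,-13.743) [heading=101, draw]
Final: pos=(2.671,-13.743), heading=101, 3 segment(s) drawn

Segment lengths:
  seg 1: (0,0) -> (-0.191,0.982), length = 1
  seg 2: (-0.191,0.982) -> (3.244,-16.688), length = 18
  seg 3: (3.244,-16.688) -> (2.671,-13.743), length = 3
Total = 22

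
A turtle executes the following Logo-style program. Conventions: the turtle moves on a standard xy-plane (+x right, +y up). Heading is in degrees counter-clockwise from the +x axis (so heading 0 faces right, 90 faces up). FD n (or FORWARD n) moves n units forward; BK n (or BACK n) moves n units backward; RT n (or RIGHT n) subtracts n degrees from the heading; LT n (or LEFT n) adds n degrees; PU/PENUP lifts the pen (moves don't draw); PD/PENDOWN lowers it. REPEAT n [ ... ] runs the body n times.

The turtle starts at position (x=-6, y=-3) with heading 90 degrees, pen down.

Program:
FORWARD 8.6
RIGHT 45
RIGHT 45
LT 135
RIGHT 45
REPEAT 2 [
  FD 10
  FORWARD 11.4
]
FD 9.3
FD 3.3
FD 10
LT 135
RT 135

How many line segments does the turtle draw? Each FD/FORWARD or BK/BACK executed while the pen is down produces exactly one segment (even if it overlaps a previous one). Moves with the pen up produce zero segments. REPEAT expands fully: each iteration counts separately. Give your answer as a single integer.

Executing turtle program step by step:
Start: pos=(-6,-3), heading=90, pen down
FD 8.6: (-6,-3) -> (-6,5.6) [heading=90, draw]
RT 45: heading 90 -> 45
RT 45: heading 45 -> 0
LT 135: heading 0 -> 135
RT 45: heading 135 -> 90
REPEAT 2 [
  -- iteration 1/2 --
  FD 10: (-6,5.6) -> (-6,15.6) [heading=90, draw]
  FD 11.4: (-6,15.6) -> (-6,27) [heading=90, draw]
  -- iteration 2/2 --
  FD 10: (-6,27) -> (-6,37) [heading=90, draw]
  FD 11.4: (-6,37) -> (-6,48.4) [heading=90, draw]
]
FD 9.3: (-6,48.4) -> (-6,57.7) [heading=90, draw]
FD 3.3: (-6,57.7) -> (-6,61) [heading=90, draw]
FD 10: (-6,61) -> (-6,71) [heading=90, draw]
LT 135: heading 90 -> 225
RT 135: heading 225 -> 90
Final: pos=(-6,71), heading=90, 8 segment(s) drawn
Segments drawn: 8

Answer: 8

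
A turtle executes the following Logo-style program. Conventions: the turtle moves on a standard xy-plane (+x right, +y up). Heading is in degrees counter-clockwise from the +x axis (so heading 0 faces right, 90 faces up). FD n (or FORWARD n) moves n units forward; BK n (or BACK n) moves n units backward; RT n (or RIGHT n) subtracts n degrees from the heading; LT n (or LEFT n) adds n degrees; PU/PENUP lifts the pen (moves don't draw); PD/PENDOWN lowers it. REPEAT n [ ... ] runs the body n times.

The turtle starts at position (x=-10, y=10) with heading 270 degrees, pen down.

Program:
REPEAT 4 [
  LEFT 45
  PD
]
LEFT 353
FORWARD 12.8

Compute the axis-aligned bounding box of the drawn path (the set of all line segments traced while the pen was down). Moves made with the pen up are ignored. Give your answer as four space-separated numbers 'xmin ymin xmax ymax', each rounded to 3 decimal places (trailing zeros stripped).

Executing turtle program step by step:
Start: pos=(-10,10), heading=270, pen down
REPEAT 4 [
  -- iteration 1/4 --
  LT 45: heading 270 -> 315
  PD: pen down
  -- iteration 2/4 --
  LT 45: heading 315 -> 0
  PD: pen down
  -- iteration 3/4 --
  LT 45: heading 0 -> 45
  PD: pen down
  -- iteration 4/4 --
  LT 45: heading 45 -> 90
  PD: pen down
]
LT 353: heading 90 -> 83
FD 12.8: (-10,10) -> (-8.44,22.705) [heading=83, draw]
Final: pos=(-8.44,22.705), heading=83, 1 segment(s) drawn

Segment endpoints: x in {-10, -8.44}, y in {10, 22.705}
xmin=-10, ymin=10, xmax=-8.44, ymax=22.705

Answer: -10 10 -8.44 22.705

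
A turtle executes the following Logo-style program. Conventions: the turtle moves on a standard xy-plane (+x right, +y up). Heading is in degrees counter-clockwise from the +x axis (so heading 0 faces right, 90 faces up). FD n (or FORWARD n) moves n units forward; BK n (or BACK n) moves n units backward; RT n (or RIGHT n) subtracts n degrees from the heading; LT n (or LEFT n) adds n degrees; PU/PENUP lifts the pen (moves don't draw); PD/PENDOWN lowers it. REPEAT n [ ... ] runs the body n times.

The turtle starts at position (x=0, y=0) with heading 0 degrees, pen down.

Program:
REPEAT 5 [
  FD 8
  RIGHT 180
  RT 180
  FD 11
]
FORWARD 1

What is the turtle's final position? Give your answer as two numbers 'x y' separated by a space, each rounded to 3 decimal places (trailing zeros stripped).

Answer: 96 0

Derivation:
Executing turtle program step by step:
Start: pos=(0,0), heading=0, pen down
REPEAT 5 [
  -- iteration 1/5 --
  FD 8: (0,0) -> (8,0) [heading=0, draw]
  RT 180: heading 0 -> 180
  RT 180: heading 180 -> 0
  FD 11: (8,0) -> (19,0) [heading=0, draw]
  -- iteration 2/5 --
  FD 8: (19,0) -> (27,0) [heading=0, draw]
  RT 180: heading 0 -> 180
  RT 180: heading 180 -> 0
  FD 11: (27,0) -> (38,0) [heading=0, draw]
  -- iteration 3/5 --
  FD 8: (38,0) -> (46,0) [heading=0, draw]
  RT 180: heading 0 -> 180
  RT 180: heading 180 -> 0
  FD 11: (46,0) -> (57,0) [heading=0, draw]
  -- iteration 4/5 --
  FD 8: (57,0) -> (65,0) [heading=0, draw]
  RT 180: heading 0 -> 180
  RT 180: heading 180 -> 0
  FD 11: (65,0) -> (76,0) [heading=0, draw]
  -- iteration 5/5 --
  FD 8: (76,0) -> (84,0) [heading=0, draw]
  RT 180: heading 0 -> 180
  RT 180: heading 180 -> 0
  FD 11: (84,0) -> (95,0) [heading=0, draw]
]
FD 1: (95,0) -> (96,0) [heading=0, draw]
Final: pos=(96,0), heading=0, 11 segment(s) drawn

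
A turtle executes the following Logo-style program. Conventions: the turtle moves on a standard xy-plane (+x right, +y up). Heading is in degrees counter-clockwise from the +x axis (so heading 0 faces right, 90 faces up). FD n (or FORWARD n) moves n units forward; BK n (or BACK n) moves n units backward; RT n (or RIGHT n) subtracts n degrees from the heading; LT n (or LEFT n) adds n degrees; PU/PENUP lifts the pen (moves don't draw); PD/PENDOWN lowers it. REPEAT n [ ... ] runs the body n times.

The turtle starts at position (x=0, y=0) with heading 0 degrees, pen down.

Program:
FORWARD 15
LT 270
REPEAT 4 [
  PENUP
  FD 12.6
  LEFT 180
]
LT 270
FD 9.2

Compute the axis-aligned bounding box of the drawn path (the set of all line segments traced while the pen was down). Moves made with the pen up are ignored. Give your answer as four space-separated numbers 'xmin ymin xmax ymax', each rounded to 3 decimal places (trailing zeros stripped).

Answer: 0 0 15 0

Derivation:
Executing turtle program step by step:
Start: pos=(0,0), heading=0, pen down
FD 15: (0,0) -> (15,0) [heading=0, draw]
LT 270: heading 0 -> 270
REPEAT 4 [
  -- iteration 1/4 --
  PU: pen up
  FD 12.6: (15,0) -> (15,-12.6) [heading=270, move]
  LT 180: heading 270 -> 90
  -- iteration 2/4 --
  PU: pen up
  FD 12.6: (15,-12.6) -> (15,0) [heading=90, move]
  LT 180: heading 90 -> 270
  -- iteration 3/4 --
  PU: pen up
  FD 12.6: (15,0) -> (15,-12.6) [heading=270, move]
  LT 180: heading 270 -> 90
  -- iteration 4/4 --
  PU: pen up
  FD 12.6: (15,-12.6) -> (15,0) [heading=90, move]
  LT 180: heading 90 -> 270
]
LT 270: heading 270 -> 180
FD 9.2: (15,0) -> (5.8,0) [heading=180, move]
Final: pos=(5.8,0), heading=180, 1 segment(s) drawn

Segment endpoints: x in {0, 15}, y in {0}
xmin=0, ymin=0, xmax=15, ymax=0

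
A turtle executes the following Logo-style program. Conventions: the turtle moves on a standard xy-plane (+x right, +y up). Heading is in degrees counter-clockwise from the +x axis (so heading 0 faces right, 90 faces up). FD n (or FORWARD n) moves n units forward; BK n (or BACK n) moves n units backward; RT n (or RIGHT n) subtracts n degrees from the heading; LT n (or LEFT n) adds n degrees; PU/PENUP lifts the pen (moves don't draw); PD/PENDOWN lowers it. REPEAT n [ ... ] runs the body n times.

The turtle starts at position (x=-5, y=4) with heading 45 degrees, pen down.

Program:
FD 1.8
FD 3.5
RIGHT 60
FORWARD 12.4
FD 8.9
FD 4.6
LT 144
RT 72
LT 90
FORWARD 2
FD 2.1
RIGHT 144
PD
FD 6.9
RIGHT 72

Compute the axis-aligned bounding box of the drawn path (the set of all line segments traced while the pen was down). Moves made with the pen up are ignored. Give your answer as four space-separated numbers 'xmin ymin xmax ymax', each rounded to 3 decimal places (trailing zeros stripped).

Answer: -5 1.044 27.217 7.748

Derivation:
Executing turtle program step by step:
Start: pos=(-5,4), heading=45, pen down
FD 1.8: (-5,4) -> (-3.727,5.273) [heading=45, draw]
FD 3.5: (-3.727,5.273) -> (-1.252,7.748) [heading=45, draw]
RT 60: heading 45 -> 345
FD 12.4: (-1.252,7.748) -> (10.725,4.538) [heading=345, draw]
FD 8.9: (10.725,4.538) -> (19.322,2.235) [heading=345, draw]
FD 4.6: (19.322,2.235) -> (23.765,1.044) [heading=345, draw]
LT 144: heading 345 -> 129
RT 72: heading 129 -> 57
LT 90: heading 57 -> 147
FD 2: (23.765,1.044) -> (22.088,2.134) [heading=147, draw]
FD 2.1: (22.088,2.134) -> (20.327,3.277) [heading=147, draw]
RT 144: heading 147 -> 3
PD: pen down
FD 6.9: (20.327,3.277) -> (27.217,3.638) [heading=3, draw]
RT 72: heading 3 -> 291
Final: pos=(27.217,3.638), heading=291, 8 segment(s) drawn

Segment endpoints: x in {-5, -3.727, -1.252, 10.725, 19.322, 20.327, 22.088, 23.765, 27.217}, y in {1.044, 2.134, 2.235, 3.277, 3.638, 4, 4.538, 5.273, 7.748}
xmin=-5, ymin=1.044, xmax=27.217, ymax=7.748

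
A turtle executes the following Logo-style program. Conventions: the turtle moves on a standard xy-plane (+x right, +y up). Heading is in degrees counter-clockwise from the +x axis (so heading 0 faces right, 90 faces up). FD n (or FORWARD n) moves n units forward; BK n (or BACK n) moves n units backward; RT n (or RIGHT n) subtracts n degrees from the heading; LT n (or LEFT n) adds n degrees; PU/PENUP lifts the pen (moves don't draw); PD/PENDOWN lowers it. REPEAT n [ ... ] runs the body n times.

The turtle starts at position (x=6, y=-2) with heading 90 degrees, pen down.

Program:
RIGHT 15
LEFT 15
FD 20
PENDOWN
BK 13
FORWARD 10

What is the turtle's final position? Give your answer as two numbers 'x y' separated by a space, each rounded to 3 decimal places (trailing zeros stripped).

Executing turtle program step by step:
Start: pos=(6,-2), heading=90, pen down
RT 15: heading 90 -> 75
LT 15: heading 75 -> 90
FD 20: (6,-2) -> (6,18) [heading=90, draw]
PD: pen down
BK 13: (6,18) -> (6,5) [heading=90, draw]
FD 10: (6,5) -> (6,15) [heading=90, draw]
Final: pos=(6,15), heading=90, 3 segment(s) drawn

Answer: 6 15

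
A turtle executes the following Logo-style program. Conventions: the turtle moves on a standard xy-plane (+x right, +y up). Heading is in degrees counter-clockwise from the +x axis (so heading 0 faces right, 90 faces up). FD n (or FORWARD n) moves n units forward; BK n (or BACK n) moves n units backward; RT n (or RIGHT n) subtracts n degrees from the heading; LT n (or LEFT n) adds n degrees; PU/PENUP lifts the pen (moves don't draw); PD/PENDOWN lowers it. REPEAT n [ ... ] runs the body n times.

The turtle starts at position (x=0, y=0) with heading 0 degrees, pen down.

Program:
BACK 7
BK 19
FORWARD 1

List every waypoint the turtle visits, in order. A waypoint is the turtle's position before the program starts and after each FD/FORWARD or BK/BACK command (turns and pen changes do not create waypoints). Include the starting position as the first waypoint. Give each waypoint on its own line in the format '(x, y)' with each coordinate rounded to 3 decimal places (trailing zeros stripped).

Executing turtle program step by step:
Start: pos=(0,0), heading=0, pen down
BK 7: (0,0) -> (-7,0) [heading=0, draw]
BK 19: (-7,0) -> (-26,0) [heading=0, draw]
FD 1: (-26,0) -> (-25,0) [heading=0, draw]
Final: pos=(-25,0), heading=0, 3 segment(s) drawn
Waypoints (4 total):
(0, 0)
(-7, 0)
(-26, 0)
(-25, 0)

Answer: (0, 0)
(-7, 0)
(-26, 0)
(-25, 0)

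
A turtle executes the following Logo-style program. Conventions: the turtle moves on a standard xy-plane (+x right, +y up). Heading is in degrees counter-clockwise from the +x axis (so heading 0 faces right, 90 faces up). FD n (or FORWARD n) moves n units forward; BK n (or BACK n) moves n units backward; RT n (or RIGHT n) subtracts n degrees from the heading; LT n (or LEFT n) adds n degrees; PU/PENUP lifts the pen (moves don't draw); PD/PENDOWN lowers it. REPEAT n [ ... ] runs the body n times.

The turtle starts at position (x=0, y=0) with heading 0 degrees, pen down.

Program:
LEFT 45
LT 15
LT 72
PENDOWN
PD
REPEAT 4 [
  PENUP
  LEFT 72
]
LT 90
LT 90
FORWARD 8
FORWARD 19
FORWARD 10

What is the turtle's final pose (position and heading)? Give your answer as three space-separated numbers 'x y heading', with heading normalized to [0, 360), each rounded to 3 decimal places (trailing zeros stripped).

Executing turtle program step by step:
Start: pos=(0,0), heading=0, pen down
LT 45: heading 0 -> 45
LT 15: heading 45 -> 60
LT 72: heading 60 -> 132
PD: pen down
PD: pen down
REPEAT 4 [
  -- iteration 1/4 --
  PU: pen up
  LT 72: heading 132 -> 204
  -- iteration 2/4 --
  PU: pen up
  LT 72: heading 204 -> 276
  -- iteration 3/4 --
  PU: pen up
  LT 72: heading 276 -> 348
  -- iteration 4/4 --
  PU: pen up
  LT 72: heading 348 -> 60
]
LT 90: heading 60 -> 150
LT 90: heading 150 -> 240
FD 8: (0,0) -> (-4,-6.928) [heading=240, move]
FD 19: (-4,-6.928) -> (-13.5,-23.383) [heading=240, move]
FD 10: (-13.5,-23.383) -> (-18.5,-32.043) [heading=240, move]
Final: pos=(-18.5,-32.043), heading=240, 0 segment(s) drawn

Answer: -18.5 -32.043 240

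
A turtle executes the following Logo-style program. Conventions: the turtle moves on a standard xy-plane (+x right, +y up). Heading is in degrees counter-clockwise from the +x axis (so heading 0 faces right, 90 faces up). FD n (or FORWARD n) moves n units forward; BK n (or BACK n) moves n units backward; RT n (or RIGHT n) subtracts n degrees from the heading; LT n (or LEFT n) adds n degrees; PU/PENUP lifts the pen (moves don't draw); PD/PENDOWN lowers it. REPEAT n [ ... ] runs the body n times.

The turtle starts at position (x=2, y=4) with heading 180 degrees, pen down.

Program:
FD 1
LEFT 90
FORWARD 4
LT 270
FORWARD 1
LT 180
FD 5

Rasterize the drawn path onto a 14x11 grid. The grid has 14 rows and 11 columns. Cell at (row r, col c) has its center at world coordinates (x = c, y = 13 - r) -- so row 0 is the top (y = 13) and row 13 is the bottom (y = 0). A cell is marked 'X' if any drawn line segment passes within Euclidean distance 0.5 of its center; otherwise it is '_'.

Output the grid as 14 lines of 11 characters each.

Segment 0: (2,4) -> (1,4)
Segment 1: (1,4) -> (1,0)
Segment 2: (1,0) -> (-0,0)
Segment 3: (-0,0) -> (5,-0)

Answer: ___________
___________
___________
___________
___________
___________
___________
___________
___________
_XX________
_X_________
_X_________
_X_________
XXXXXX_____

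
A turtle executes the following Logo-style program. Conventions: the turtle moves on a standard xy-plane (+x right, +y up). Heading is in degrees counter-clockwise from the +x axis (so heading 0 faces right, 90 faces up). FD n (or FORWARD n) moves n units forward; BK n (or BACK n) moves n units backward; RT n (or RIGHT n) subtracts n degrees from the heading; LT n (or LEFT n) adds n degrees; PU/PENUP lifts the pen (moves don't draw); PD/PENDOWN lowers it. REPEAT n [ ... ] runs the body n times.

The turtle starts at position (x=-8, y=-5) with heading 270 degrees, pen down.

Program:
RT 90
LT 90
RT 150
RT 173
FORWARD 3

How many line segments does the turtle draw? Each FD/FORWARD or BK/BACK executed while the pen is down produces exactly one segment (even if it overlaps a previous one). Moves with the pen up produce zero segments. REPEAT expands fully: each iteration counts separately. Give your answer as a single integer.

Answer: 1

Derivation:
Executing turtle program step by step:
Start: pos=(-8,-5), heading=270, pen down
RT 90: heading 270 -> 180
LT 90: heading 180 -> 270
RT 150: heading 270 -> 120
RT 173: heading 120 -> 307
FD 3: (-8,-5) -> (-6.195,-7.396) [heading=307, draw]
Final: pos=(-6.195,-7.396), heading=307, 1 segment(s) drawn
Segments drawn: 1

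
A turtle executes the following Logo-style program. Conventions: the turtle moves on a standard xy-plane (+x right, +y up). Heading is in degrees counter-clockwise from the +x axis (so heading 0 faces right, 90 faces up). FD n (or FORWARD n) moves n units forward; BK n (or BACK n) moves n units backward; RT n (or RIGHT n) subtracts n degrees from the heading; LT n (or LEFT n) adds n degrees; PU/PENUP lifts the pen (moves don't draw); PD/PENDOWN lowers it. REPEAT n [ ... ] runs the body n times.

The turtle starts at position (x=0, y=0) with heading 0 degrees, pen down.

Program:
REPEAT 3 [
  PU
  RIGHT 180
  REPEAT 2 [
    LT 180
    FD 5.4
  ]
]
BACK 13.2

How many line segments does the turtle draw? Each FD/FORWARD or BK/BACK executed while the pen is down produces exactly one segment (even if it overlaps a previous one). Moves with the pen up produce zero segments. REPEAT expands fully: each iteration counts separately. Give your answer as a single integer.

Executing turtle program step by step:
Start: pos=(0,0), heading=0, pen down
REPEAT 3 [
  -- iteration 1/3 --
  PU: pen up
  RT 180: heading 0 -> 180
  REPEAT 2 [
    -- iteration 1/2 --
    LT 180: heading 180 -> 0
    FD 5.4: (0,0) -> (5.4,0) [heading=0, move]
    -- iteration 2/2 --
    LT 180: heading 0 -> 180
    FD 5.4: (5.4,0) -> (0,0) [heading=180, move]
  ]
  -- iteration 2/3 --
  PU: pen up
  RT 180: heading 180 -> 0
  REPEAT 2 [
    -- iteration 1/2 --
    LT 180: heading 0 -> 180
    FD 5.4: (0,0) -> (-5.4,0) [heading=180, move]
    -- iteration 2/2 --
    LT 180: heading 180 -> 0
    FD 5.4: (-5.4,0) -> (0,0) [heading=0, move]
  ]
  -- iteration 3/3 --
  PU: pen up
  RT 180: heading 0 -> 180
  REPEAT 2 [
    -- iteration 1/2 --
    LT 180: heading 180 -> 0
    FD 5.4: (0,0) -> (5.4,0) [heading=0, move]
    -- iteration 2/2 --
    LT 180: heading 0 -> 180
    FD 5.4: (5.4,0) -> (0,0) [heading=180, move]
  ]
]
BK 13.2: (0,0) -> (13.2,0) [heading=180, move]
Final: pos=(13.2,0), heading=180, 0 segment(s) drawn
Segments drawn: 0

Answer: 0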